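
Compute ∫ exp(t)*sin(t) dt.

Let I denote the integral. Integrate by parts with u = sin(t), dv = exp(t) dt, so v = exp(t): I = exp(t)*sin(t) − ∫ exp(t)*cos(t) dt.
Apply parts again with u = cos(t), dv = exp(t) dt: ∫ exp(t)*cos(t) dt = exp(t)*cos(t) + I. Substituting back brings back I: I = exp(t)*sin(t) - exp(t)*cos(t) − I.
Solving for I: (1 + 1)·I equals the remaining terms, so I = (1/2)·(exp(t)*sin(t) - exp(t)*cos(t)).

exp(t)*sin(t)/2 - exp(t)*cos(t)/2 + C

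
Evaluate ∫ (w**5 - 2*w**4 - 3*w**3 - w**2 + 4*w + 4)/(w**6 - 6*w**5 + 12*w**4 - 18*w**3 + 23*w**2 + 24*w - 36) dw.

5071*log(w - 3)/5408 + 3*log(w - 1)/40 + log(w + 1)/160 - 8*log(w**2 + 4)/845 + 444*atan(w/2)/845 - 7/(104*w - 312) + C

Factor the denominator: (w - 3)**2*(w - 1)*(w + 1)*(w**2 + 4).
Partial-fraction decomposition: -8*(2*w - 111)/(845*(w**2 + 4)) + 1/(160*(w + 1)) + 3/(40*(w - 1)) + 5071/(5408*(w - 3)) + 7/(104*(w - 3)**2).
Integrate each term; A/(w−a) gives A·log|w−a|; the (Bw+D)/(w²+p²) term gives a log and an atan.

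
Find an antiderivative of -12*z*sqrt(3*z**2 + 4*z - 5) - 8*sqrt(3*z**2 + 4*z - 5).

-4*(3*z**2 + 4*z - 5)**(3/2)/3 + C

Let u = 3*z**2 + 4*z - 5, so du = (6*z + 4) dz.
Rewriting, the integral becomes -2·∫ √u du = -2·(2/3)u^(3/2).
Substituting back, u = 3*z**2 + 4*z - 5.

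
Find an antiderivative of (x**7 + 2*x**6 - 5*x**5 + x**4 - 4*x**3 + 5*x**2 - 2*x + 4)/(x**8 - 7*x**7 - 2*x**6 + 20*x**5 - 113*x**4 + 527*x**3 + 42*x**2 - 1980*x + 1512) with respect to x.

Factor the denominator: (x - 7)*(x - 2)**2*(x - 1)*(x + 2)*(x + 3)*(x**2 + 9).
Partial-fraction decomposition: -(13781*x - 328209)/(441090*(x**2 + 9)) - 73/(1800*(x + 3)) + 59/(1404*(x + 2)) - 1/(360*(x - 1)) - 3617/(16900*(x - 2)) - 1/(13*(x - 2)**2) + 97607/(78300*(x - 7)).
Integrate each term; A/(x−a) gives A·log|x−a|; the (Bx+D)/(x²+p²) term gives a log and an atan.

97607*log(x - 7)/78300 - 3617*log(x - 2)/16900 - log(x - 1)/360 + 59*log(x + 2)/1404 - 73*log(x + 3)/1800 - 13781*log(x**2 + 9)/882180 + 109403*atan(x/3)/441090 + 1/(13*x - 26) + C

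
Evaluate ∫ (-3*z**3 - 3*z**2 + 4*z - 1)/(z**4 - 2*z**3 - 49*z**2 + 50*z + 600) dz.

Factor the denominator: (z - 6)*(z - 5)*(z + 4)*(z + 5).
Partial-fraction decomposition: -279/(110*(z + 5)) + 127/(90*(z + 4)) + 431/(90*(z - 5)) - 733/(110*(z - 6)).
Integrate each term: A/(z−a) contributes A·log|z−a|.

-733*log(z - 6)/110 + 431*log(z - 5)/90 + 127*log(z + 4)/90 - 279*log(z + 5)/110 + C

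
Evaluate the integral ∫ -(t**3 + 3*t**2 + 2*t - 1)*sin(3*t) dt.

Use integration by parts with u = t**3 + 3*t**2 + 2*t - 1, dv = -sin(3*t) dt, so v = cos(3*t)/3.
Apply parts 3 times (tabular method): alternate signs, differentiate u down to 0, integrate dv up.

t**3*cos(3*t)/3 - t**2*sin(3*t)/3 + t**2*cos(3*t) - 2*t*sin(3*t)/3 + 4*t*cos(3*t)/9 - 4*sin(3*t)/27 - 5*cos(3*t)/9 + C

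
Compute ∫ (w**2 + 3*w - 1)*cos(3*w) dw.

w**2*sin(3*w)/3 + w*sin(3*w) + 2*w*cos(3*w)/9 - 11*sin(3*w)/27 + cos(3*w)/3 + C

Use integration by parts with u = w**2 + 3*w - 1, dv = cos(3*w) dw, so v = sin(3*w)/3.
Apply parts 2 times (tabular method): alternate signs, differentiate u down to 0, integrate dv up.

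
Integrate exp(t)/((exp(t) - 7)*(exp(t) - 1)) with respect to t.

log(exp(t) - 7)/6 - log(exp(t) - 1)/6 + C

Let u = e^t, du = e^t dt.
The integral becomes ∫ du/((u-7)(u-1)); decompose into partial fractions.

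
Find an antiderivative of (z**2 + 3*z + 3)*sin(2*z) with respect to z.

Use integration by parts with u = z**2 + 3*z + 3, dv = sin(2*z) dz, so v = -cos(2*z)/2.
Apply parts 2 times (tabular method): alternate signs, differentiate u down to 0, integrate dv up.

-z**2*cos(2*z)/2 + z*sin(2*z)/2 - 3*z*cos(2*z)/2 + 3*sin(2*z)/4 - 5*cos(2*z)/4 + C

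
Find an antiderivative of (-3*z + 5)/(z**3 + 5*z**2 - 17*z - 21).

-log(z - 3)/10 - log(z + 1)/3 + 13*log(z + 7)/30 + C

Factor the denominator: (z - 3)*(z + 1)*(z + 7).
Partial-fraction decomposition: 13/(30*(z + 7)) - 1/(3*(z + 1)) - 1/(10*(z - 3)).
Integrate each term: A/(z−a) contributes A·log|z−a|.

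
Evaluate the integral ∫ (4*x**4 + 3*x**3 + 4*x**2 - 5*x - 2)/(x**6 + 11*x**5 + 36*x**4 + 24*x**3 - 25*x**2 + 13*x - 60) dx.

Factor the denominator: (x - 1)*(x + 3)*(x + 4)*(x + 5)*(x**2 + 1).
Partial-fraction decomposition: (189*x + 43)/(2210*(x**2 + 1)) - 281/(39*(x + 5)) + 914/(85*(x + 4)) - 73/(20*(x + 3)) + 1/(60*(x - 1)).
Integrate each term; A/(x−a) gives A·log|x−a|; the (Bx+D)/(x²+p²) term gives a log and an atan.

log(x - 1)/60 - 73*log(x + 3)/20 + 914*log(x + 4)/85 - 281*log(x + 5)/39 + 189*log(x**2 + 1)/4420 + 43*atan(x)/2210 + C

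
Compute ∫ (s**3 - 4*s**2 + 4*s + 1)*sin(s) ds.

Use integration by parts with u = s**3 - 4*s**2 + 4*s + 1, dv = sin(s) ds, so v = -cos(s).
Apply parts 3 times (tabular method): alternate signs, differentiate u down to 0, integrate dv up.

-s**3*cos(s) + 3*s**2*sin(s) + 4*s**2*cos(s) - 8*s*sin(s) + 2*s*cos(s) - 2*sin(s) - 9*cos(s) + C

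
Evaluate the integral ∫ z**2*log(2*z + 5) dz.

z**3*log(2*z + 5)/3 - z**3/9 + 5*z**2/12 - 25*z/12 + 125*log(2*z + 5)/24 + C

Use integration by parts with u = log(2*z + 5), dv = z**2 dz.
Then du = 2/(2*z + 5) dz and v = z**3/3.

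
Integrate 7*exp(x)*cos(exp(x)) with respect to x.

Let u = exp(x), so du = (exp(x)) dx.
Rewriting, the integral becomes 7·∫ cos(u) du = 7·sin(u).
Substituting back, u = exp(x).

7*sin(exp(x)) + C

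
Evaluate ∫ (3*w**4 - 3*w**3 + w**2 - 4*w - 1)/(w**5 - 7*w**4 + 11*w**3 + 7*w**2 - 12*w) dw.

log(w)/12 + 115*log(w - 4)/12 - 79*log(w - 3)/12 - log(w - 1)/3 + log(w + 1)/4 + C

Factor the denominator: w*(w - 4)*(w - 3)*(w - 1)*(w + 1).
Partial-fraction decomposition: 1/(4*(w + 1)) - 1/(3*(w - 1)) - 79/(12*(w - 3)) + 115/(12*(w - 4)) + 1/(12*w).
Integrate each term: A/(w−a) contributes A·log|w−a|.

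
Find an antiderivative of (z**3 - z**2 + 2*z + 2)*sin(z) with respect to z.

-z**3*cos(z) + 3*z**2*sin(z) + z**2*cos(z) - 2*z*sin(z) + 4*z*cos(z) - 4*sin(z) - 4*cos(z) + C

Use integration by parts with u = z**3 - z**2 + 2*z + 2, dv = sin(z) dz, so v = -cos(z).
Apply parts 3 times (tabular method): alternate signs, differentiate u down to 0, integrate dv up.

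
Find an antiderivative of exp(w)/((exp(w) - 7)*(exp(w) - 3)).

log(exp(w) - 7)/4 - log(exp(w) - 3)/4 + C

Let u = e^w, du = e^w dw.
The integral becomes ∫ du/((u-3)(u-7)); decompose into partial fractions.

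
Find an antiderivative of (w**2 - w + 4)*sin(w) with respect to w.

-w**2*cos(w) + 2*w*sin(w) + w*cos(w) - sin(w) - 2*cos(w) + C

Use integration by parts with u = w**2 - w + 4, dv = sin(w) dw, so v = -cos(w).
Apply parts 2 times (tabular method): alternate signs, differentiate u down to 0, integrate dv up.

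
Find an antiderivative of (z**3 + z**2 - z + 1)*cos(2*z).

Use integration by parts with u = z**3 + z**2 - z + 1, dv = cos(2*z) dz, so v = sin(2*z)/2.
Apply parts 3 times (tabular method): alternate signs, differentiate u down to 0, integrate dv up.

z**3*sin(2*z)/2 + z**2*sin(2*z)/2 + 3*z**2*cos(2*z)/4 - 5*z*sin(2*z)/4 + z*cos(2*z)/2 + sin(2*z)/4 - 5*cos(2*z)/8 + C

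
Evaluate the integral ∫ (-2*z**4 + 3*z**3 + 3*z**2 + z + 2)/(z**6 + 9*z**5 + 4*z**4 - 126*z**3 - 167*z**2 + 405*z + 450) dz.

-49*log(z - 3)/1536 - 8*log(z - 2)/735 - log(z + 1)/384 + 217*log(z + 3)/240 - 21545*log(z + 5)/25088 + 1553/(448*z + 2240) + C

Factor the denominator: (z - 3)*(z - 2)*(z + 1)*(z + 3)*(z + 5)**2.
Partial-fraction decomposition: -21545/(25088*(z + 5)) - 1553/(448*(z + 5)**2) + 217/(240*(z + 3)) - 1/(384*(z + 1)) - 8/(735*(z - 2)) - 49/(1536*(z - 3)).
Integrate each term; A/(z−a) gives A·log|z−a|; A/(z−a)² gives −A/(z−a).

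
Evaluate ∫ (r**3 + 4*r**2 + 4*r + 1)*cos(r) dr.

Use integration by parts with u = r**3 + 4*r**2 + 4*r + 1, dv = cos(r) dr, so v = sin(r).
Apply parts 3 times (tabular method): alternate signs, differentiate u down to 0, integrate dv up.

r**3*sin(r) + 4*r**2*sin(r) + 3*r**2*cos(r) - 2*r*sin(r) + 8*r*cos(r) - 7*sin(r) - 2*cos(r) + C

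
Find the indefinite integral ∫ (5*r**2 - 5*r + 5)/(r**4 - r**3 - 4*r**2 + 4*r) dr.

Factor the denominator: r*(r - 2)*(r - 1)*(r + 2).
Partial-fraction decomposition: -35/(24*(r + 2)) - 5/(3*(r - 1)) + 15/(8*(r - 2)) + 5/(4*r).
Integrate each term: A/(r−a) contributes A·log|r−a|.

5*log(r)/4 + 15*log(r - 2)/8 - 5*log(r - 1)/3 - 35*log(r + 2)/24 + C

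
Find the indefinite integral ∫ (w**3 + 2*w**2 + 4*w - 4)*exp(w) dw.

Use integration by parts with u = w**3 + 2*w**2 + 4*w - 4, dv = exp(w) dw, so v = exp(w).
Apply parts 3 times (tabular method): alternate signs, differentiate u down to 0, integrate dv up.

(w**3 - w**2 + 6*w - 10)*exp(w) + C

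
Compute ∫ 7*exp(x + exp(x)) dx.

7*exp(exp(x)) + C

Let u = exp(x), so du = (exp(x)) dx.
Rewriting, the integral becomes 7·∫ e^u du = 7·e^u.
Substituting back, u = exp(x).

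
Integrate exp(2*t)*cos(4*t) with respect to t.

Let I denote the integral. Integrate by parts with u = cos(4*t), dv = exp(2*t) dt, so v = exp(2*t)/2: I = exp(2*t)*cos(4*t)/2 + 2·∫ exp(2*t)*sin(4*t) dt.
Apply parts again with u = sin(4*t), dv = exp(2*t) dt: ∫ exp(2*t)*sin(4*t) dt = exp(2*t)*sin(4*t)/2 − 2·I. Substituting back brings back I: I = exp(2*t)*sin(4*t) + exp(2*t)*cos(4*t)/2 − 4·I.
Solving for I: (1 + 4)·I equals the remaining terms, so I = (1/5)·(exp(2*t)*sin(4*t) + exp(2*t)*cos(4*t)/2).

exp(2*t)*sin(4*t)/5 + exp(2*t)*cos(4*t)/10 + C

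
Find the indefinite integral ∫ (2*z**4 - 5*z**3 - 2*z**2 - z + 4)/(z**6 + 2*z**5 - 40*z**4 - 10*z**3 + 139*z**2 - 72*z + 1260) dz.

287*log(z - 5)/2784 - log(z - 3)/156 + 11*log(z + 3)/96 - 643*log(z + 7)/2544 + 829*log(z**2 + 4)/39962 + 782*atan(z/2)/19981 + C

Factor the denominator: (z - 5)*(z - 3)*(z + 3)*(z + 7)*(z**2 + 4).
Partial-fraction decomposition: (829*z + 1564)/(19981*(z**2 + 4)) - 643/(2544*(z + 7)) + 11/(96*(z + 3)) - 1/(156*(z - 3)) + 287/(2784*(z - 5)).
Integrate each term; A/(z−a) gives A·log|z−a|; the (Bz+D)/(z²+p²) term gives a log and an atan.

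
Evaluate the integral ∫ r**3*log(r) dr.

r**4*log(r)/4 - r**4/16 + C

Use integration by parts with u = log(r), dv = r**3 dr.
Then du = 1/r dr and v = r**4/4.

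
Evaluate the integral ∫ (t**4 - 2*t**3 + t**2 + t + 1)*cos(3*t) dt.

Use integration by parts with u = t**4 - 2*t**3 + t**2 + t + 1, dv = cos(3*t) dt, so v = sin(3*t)/3.
Apply parts 4 times (tabular method): alternate signs, differentiate u down to 0, integrate dv up.

t**4*sin(3*t)/3 - 2*t**3*sin(3*t)/3 + 4*t**3*cos(3*t)/9 - t**2*sin(3*t)/9 - 2*t**2*cos(3*t)/3 + 7*t*sin(3*t)/9 - 2*t*cos(3*t)/27 + 29*sin(3*t)/81 + 7*cos(3*t)/27 + C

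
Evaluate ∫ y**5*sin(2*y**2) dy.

Let u = y², du = 2y dy; rewrite as (1/2)∫ u^2·sin(2u) du.
Now integrate by parts 2 times.

-y**4*cos(2*y**2)/4 + y**2*sin(2*y**2)/4 + cos(2*y**2)/8 + C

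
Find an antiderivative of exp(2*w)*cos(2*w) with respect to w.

exp(2*w)*sin(2*w)/4 + exp(2*w)*cos(2*w)/4 + C

Let I denote the integral. Integrate by parts with u = cos(2*w), dv = exp(2*w) dw, so v = exp(2*w)/2: I = exp(2*w)*cos(2*w)/2 + ∫ exp(2*w)*sin(2*w) dw.
Apply parts again with u = sin(2*w), dv = exp(2*w) dw: ∫ exp(2*w)*sin(2*w) dw = exp(2*w)*sin(2*w)/2 − I. Substituting back brings back I: I = exp(2*w)*sin(2*w)/2 + exp(2*w)*cos(2*w)/2 − I.
Solving for I: (1 + 1)·I equals the remaining terms, so I = (1/2)·(exp(2*w)*sin(2*w)/2 + exp(2*w)*cos(2*w)/2).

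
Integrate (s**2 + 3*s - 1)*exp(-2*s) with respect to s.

(-s**2 - 4*s - 1)*exp(-2*s)/2 + C

Use integration by parts with u = s**2 + 3*s - 1, dv = exp(-2*s) ds, so v = -exp(-2*s)/2.
Apply parts 2 times (tabular method): alternate signs, differentiate u down to 0, integrate dv up.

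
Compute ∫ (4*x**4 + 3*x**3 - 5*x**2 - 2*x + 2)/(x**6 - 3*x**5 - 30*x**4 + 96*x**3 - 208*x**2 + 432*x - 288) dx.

2821*log(x - 6)/4800 - 33*log(x - 2)/128 + 2*log(x - 1)/175 - 437*log(x + 6)/2688 - 143*log(x**2 + 4)/1600 + atan(x/2)/800 + C

Factor the denominator: (x - 6)*(x - 2)*(x - 1)*(x + 6)*(x**2 + 4).
Partial-fraction decomposition: -(143*x - 2)/(800*(x**2 + 4)) - 437/(2688*(x + 6)) + 2/(175*(x - 1)) - 33/(128*(x - 2)) + 2821/(4800*(x - 6)).
Integrate each term; A/(x−a) gives A·log|x−a|; the (Bx+D)/(x²+p²) term gives a log and an atan.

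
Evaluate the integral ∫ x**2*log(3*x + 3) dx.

x**3*log(3*x + 3)/3 - x**3/9 + x**2/6 - x/3 + log(x + 1)/3 + C

Use integration by parts with u = log(3*x + 3), dv = x**2 dx.
Then du = 3/(3*x + 3) dx and v = x**3/3.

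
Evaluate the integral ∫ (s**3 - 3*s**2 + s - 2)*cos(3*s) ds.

s**3*sin(3*s)/3 - s**2*sin(3*s) + s**2*cos(3*s)/3 + s*sin(3*s)/9 - 2*s*cos(3*s)/3 - 4*sin(3*s)/9 + cos(3*s)/27 + C

Use integration by parts with u = s**3 - 3*s**2 + s - 2, dv = cos(3*s) ds, so v = sin(3*s)/3.
Apply parts 3 times (tabular method): alternate signs, differentiate u down to 0, integrate dv up.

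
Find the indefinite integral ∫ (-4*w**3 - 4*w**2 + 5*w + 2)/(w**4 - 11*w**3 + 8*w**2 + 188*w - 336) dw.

-1531*log(w - 7)/55 + 122*log(w - 6)/5 - 3*log(w - 2)/10 - 29*log(w + 4)/110 + C

Factor the denominator: (w - 7)*(w - 6)*(w - 2)*(w + 4).
Partial-fraction decomposition: -29/(110*(w + 4)) - 3/(10*(w - 2)) + 122/(5*(w - 6)) - 1531/(55*(w - 7)).
Integrate each term: A/(w−a) contributes A·log|w−a|.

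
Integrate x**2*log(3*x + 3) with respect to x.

Use integration by parts with u = log(3*x + 3), dv = x**2 dx.
Then du = 3/(3*x + 3) dx and v = x**3/3.

x**3*log(3*x + 3)/3 - x**3/9 + x**2/6 - x/3 + log(x + 1)/3 + C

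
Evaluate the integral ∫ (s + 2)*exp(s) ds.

(s + 1)*exp(s) + C

Use integration by parts with u = s + 2, dv = exp(s) ds, so v = exp(s).
Apply parts 1 times (tabular method): alternate signs, differentiate u down to 0, integrate dv up.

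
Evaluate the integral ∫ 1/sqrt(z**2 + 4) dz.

Substitute z = 2·tan(θ), so dz = 2·sec(θ)^2 dθ and the radical becomes sqrt(z**2 + 4) = 2·sec(θ) by the Pythagorean identity.
Integrate the resulting trig expression in θ, then back-substitute tan(θ) = z/2, sec(θ) = sqrt(z**2 + 4)/2 (absorbing any constant into C).

log(z + sqrt(z**2 + 4)) + C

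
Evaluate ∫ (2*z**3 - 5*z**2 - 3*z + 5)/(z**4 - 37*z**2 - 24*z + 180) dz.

239*log(z - 6)/396 + log(z - 2)/28 - 17*log(z + 3)/18 + 355*log(z + 5)/154 + C

Factor the denominator: (z - 6)*(z - 2)*(z + 3)*(z + 5).
Partial-fraction decomposition: 355/(154*(z + 5)) - 17/(18*(z + 3)) + 1/(28*(z - 2)) + 239/(396*(z - 6)).
Integrate each term: A/(z−a) contributes A·log|z−a|.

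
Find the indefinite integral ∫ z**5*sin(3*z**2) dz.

-z**4*cos(3*z**2)/6 + z**2*sin(3*z**2)/9 + cos(3*z**2)/27 + C

Let u = z², du = 2z dz; rewrite as (1/2)∫ u^2·sin(3u) du.
Now integrate by parts 2 times.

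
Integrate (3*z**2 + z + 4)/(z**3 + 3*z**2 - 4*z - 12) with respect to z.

Factor the denominator: (z - 2)*(z + 2)*(z + 3).
Partial-fraction decomposition: 28/(5*(z + 3)) - 7/(2*(z + 2)) + 9/(10*(z - 2)).
Integrate each term: A/(z−a) contributes A·log|z−a|.

9*log(z - 2)/10 - 7*log(z + 2)/2 + 28*log(z + 3)/5 + C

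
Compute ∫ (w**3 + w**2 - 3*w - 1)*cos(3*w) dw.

Use integration by parts with u = w**3 + w**2 - 3*w - 1, dv = cos(3*w) dw, so v = sin(3*w)/3.
Apply parts 3 times (tabular method): alternate signs, differentiate u down to 0, integrate dv up.

w**3*sin(3*w)/3 + w**2*sin(3*w)/3 + w**2*cos(3*w)/3 - 11*w*sin(3*w)/9 + 2*w*cos(3*w)/9 - 11*sin(3*w)/27 - 11*cos(3*w)/27 + C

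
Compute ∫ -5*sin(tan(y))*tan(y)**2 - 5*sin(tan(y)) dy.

5*cos(tan(y)) + C

Let u = tan(y), so du = (tan(y)**2 + 1) dy.
Rewriting, the integral becomes -5·∫ sin(u) du = -5·-cos(u).
Substituting back, u = tan(y).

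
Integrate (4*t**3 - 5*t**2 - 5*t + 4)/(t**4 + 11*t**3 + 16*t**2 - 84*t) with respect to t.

Factor the denominator: t*(t - 2)*(t + 6)*(t + 7).
Partial-fraction decomposition: 526/(21*(t + 7)) - 505/(24*(t + 6)) + 1/(24*(t - 2)) - 1/(21*t).
Integrate each term: A/(t−a) contributes A·log|t−a|.

-log(t)/21 + log(t - 2)/24 - 505*log(t + 6)/24 + 526*log(t + 7)/21 + C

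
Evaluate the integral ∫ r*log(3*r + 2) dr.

r**2*log(3*r + 2)/2 - r**2/4 + r/3 - 2*log(3*r + 2)/9 + C

Use integration by parts with u = log(3*r + 2), dv = r dr.
Then du = 3/(3*r + 2) dr and v = r**2/2.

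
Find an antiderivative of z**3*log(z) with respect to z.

Use integration by parts with u = log(z), dv = z**3 dz.
Then du = 1/z dz and v = z**4/4.

z**4*log(z)/4 - z**4/16 + C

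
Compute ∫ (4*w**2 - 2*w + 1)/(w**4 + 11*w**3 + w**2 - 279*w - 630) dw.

91*log(w - 5)/1056 - 43*log(w + 3)/96 + 157*log(w + 6)/33 - 211*log(w + 7)/48 + C

Factor the denominator: (w - 5)*(w + 3)*(w + 6)*(w + 7).
Partial-fraction decomposition: -211/(48*(w + 7)) + 157/(33*(w + 6)) - 43/(96*(w + 3)) + 91/(1056*(w - 5)).
Integrate each term: A/(w−a) contributes A·log|w−a|.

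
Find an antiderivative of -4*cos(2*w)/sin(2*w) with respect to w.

-2*log(sin(2*w)) + C

Let u = sin(2*w), so du = (2*cos(2*w)) dw.
Rewriting, the integral becomes -2·∫ 1/u du = -2·log(u).
Substituting back, u = sin(2*w).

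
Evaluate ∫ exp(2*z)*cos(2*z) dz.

exp(2*z)*sin(2*z)/4 + exp(2*z)*cos(2*z)/4 + C

Let I denote the integral. Integrate by parts with u = cos(2*z), dv = exp(2*z) dz, so v = exp(2*z)/2: I = exp(2*z)*cos(2*z)/2 + ∫ exp(2*z)*sin(2*z) dz.
Apply parts again with u = sin(2*z), dv = exp(2*z) dz: ∫ exp(2*z)*sin(2*z) dz = exp(2*z)*sin(2*z)/2 − I. Substituting back brings back I: I = exp(2*z)*sin(2*z)/2 + exp(2*z)*cos(2*z)/2 − I.
Solving for I: (1 + 1)·I equals the remaining terms, so I = (1/2)·(exp(2*z)*sin(2*z)/2 + exp(2*z)*cos(2*z)/2).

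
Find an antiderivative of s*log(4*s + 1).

Use integration by parts with u = log(4*s + 1), dv = s ds.
Then du = 4/(4*s + 1) ds and v = s**2/2.

s**2*log(4*s + 1)/2 - s**2/4 + s/8 - log(4*s + 1)/32 + C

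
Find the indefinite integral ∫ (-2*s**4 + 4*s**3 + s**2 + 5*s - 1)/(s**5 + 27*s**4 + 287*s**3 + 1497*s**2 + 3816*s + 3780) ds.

Factor the denominator: (s + 3)*(s + 5)*(s + 6)**2*(s + 7).
Partial-fraction decomposition: -6161/(8*(s + 7)) + 3008/(9*(s + 6)) - 3451/(3*(s + 6)**2) + 1751/(4*(s + 5)) - 277/(72*(s + 3)).
Integrate each term; A/(s−a) gives A·log|s−a|; A/(s−a)² gives −A/(s−a).

-277*log(s + 3)/72 + 1751*log(s + 5)/4 + 3008*log(s + 6)/9 - 6161*log(s + 7)/8 + 3451/(3*s + 18) + C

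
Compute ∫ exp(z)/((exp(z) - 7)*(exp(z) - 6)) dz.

log(exp(z) - 7) - log(exp(z) - 6) + C

Let u = e^z, du = e^z dz.
The integral becomes ∫ du/((u-7)(u-6)); decompose into partial fractions.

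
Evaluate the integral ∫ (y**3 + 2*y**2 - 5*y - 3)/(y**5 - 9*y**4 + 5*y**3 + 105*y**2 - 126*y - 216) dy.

Factor the denominator: (y - 6)*(y - 4)*(y - 3)*(y + 1)*(y + 3).
Partial-fraction decomposition: 1/(252*(y + 3)) - 3/(280*(y + 1)) + 3/(8*(y - 3)) - 73/(70*(y - 4)) + 85/(126*(y - 6)).
Integrate each term: A/(y−a) contributes A·log|y−a|.

85*log(y - 6)/126 - 73*log(y - 4)/70 + 3*log(y - 3)/8 - 3*log(y + 1)/280 + log(y + 3)/252 + C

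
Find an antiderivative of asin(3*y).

y*asin(3*y) + sqrt(-9*y**2 + 1)/3 + C

Use integration by parts with u = arcsin(3*y), dv = dy.
Then du = 3/sqrt(-9*y**2 + 1) dy.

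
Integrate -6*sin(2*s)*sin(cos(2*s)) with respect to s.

-3*cos(cos(2*s)) + C

Let u = cos(2*s), so du = (-2*sin(2*s)) ds.
Rewriting, the integral becomes 3·∫ sin(u) du = 3·-cos(u).
Substituting back, u = cos(2*s).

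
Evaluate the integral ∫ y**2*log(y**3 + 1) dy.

y**3*log(y**3 + 1)/3 - y**3/3 + log(y**3 + 1)/3 + C

Let u = y**3 + 1, so du = (3*y**2) dy.
The integral becomes (1/3)·∫ log(u) du; integrate by parts with u′=log(u), dv′=du.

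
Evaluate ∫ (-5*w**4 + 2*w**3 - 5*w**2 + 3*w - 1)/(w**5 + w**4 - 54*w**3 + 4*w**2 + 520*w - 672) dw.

Factor the denominator: (w - 6)*(w - 2)**2*(w + 4)*(w + 7).
Partial-fraction decomposition: -12958/(3159*(w + 7)) + 1501/(1080*(w + 4)) + 5429/(7776*(w - 2)) + 79/(216*(w - 2)**2) - 6211/(2080*(w - 6)).
Integrate each term; A/(w−a) gives A·log|w−a|; A/(w−a)² gives −A/(w−a).

-6211*log(w - 6)/2080 + 5429*log(w - 2)/7776 + 1501*log(w + 4)/1080 - 12958*log(w + 7)/3159 - 79/(216*w - 432) + C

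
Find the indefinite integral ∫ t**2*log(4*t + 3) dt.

Use integration by parts with u = log(4*t + 3), dv = t**2 dt.
Then du = 4/(4*t + 3) dt and v = t**3/3.

t**3*log(4*t + 3)/3 - t**3/9 + t**2/8 - 3*t/16 + 9*log(4*t + 3)/64 + C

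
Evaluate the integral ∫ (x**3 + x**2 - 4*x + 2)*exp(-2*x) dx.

(-4*x**3 - 10*x**2 + 6*x - 5)*exp(-2*x)/8 + C

Use integration by parts with u = x**3 + x**2 - 4*x + 2, dv = exp(-2*x) dx, so v = -exp(-2*x)/2.
Apply parts 3 times (tabular method): alternate signs, differentiate u down to 0, integrate dv up.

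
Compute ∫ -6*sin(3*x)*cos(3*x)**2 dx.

Let u = cos(3*x), so du = (-3*sin(3*x)) dx.
Rewriting, the integral becomes 2·∫ u^2 du = 2·u^3/3.
Substituting back, u = cos(3*x).

2*cos(3*x)**3/3 + C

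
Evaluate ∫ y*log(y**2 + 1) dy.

y**2*log(y**2 + 1)/2 - y**2/2 + log(y**2 + 1)/2 + C

Let u = y**2 + 1, so du = (2*y) dy.
The integral becomes (1/2)·∫ log(u) du; integrate by parts with u′=log(u), dv′=du.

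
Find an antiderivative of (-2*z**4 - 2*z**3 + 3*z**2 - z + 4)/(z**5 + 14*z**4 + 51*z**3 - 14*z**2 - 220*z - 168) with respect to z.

Factor the denominator: (z - 2)*(z + 1)*(z + 2)*(z + 6)*(z + 7).
Partial-fraction decomposition: -1979/(135*(z + 7)) + 1021/(80*(z + 6)) + 1/(40*(z + 2)) - 4/(45*(z + 1)) - 17/(432*(z - 2)).
Integrate each term: A/(z−a) contributes A·log|z−a|.

-17*log(z - 2)/432 - 4*log(z + 1)/45 + log(z + 2)/40 + 1021*log(z + 6)/80 - 1979*log(z + 7)/135 + C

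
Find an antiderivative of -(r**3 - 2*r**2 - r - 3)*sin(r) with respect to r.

Use integration by parts with u = r**3 - 2*r**2 - r - 3, dv = -sin(r) dr, so v = cos(r).
Apply parts 3 times (tabular method): alternate signs, differentiate u down to 0, integrate dv up.

r**3*cos(r) - 3*r**2*sin(r) - 2*r**2*cos(r) + 4*r*sin(r) - 7*r*cos(r) + 7*sin(r) + cos(r) + C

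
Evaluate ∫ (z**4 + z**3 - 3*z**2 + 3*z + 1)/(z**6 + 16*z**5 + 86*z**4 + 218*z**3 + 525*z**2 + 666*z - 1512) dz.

3*log(z - 1)/2800 - 133*log(z + 4)/750 + 191*log(z + 6)/126 - 1891*log(z + 7)/1392 + 1231*log(z**2 + 9)/130500 - 1354*atan(z/3)/32625 + C

Factor the denominator: (z - 1)*(z + 4)*(z + 6)*(z + 7)*(z**2 + 9).
Partial-fraction decomposition: (1231*z - 8124)/(65250*(z**2 + 9)) - 1891/(1392*(z + 7)) + 191/(126*(z + 6)) - 133/(750*(z + 4)) + 3/(2800*(z - 1)).
Integrate each term; A/(z−a) gives A·log|z−a|; the (Bz+D)/(z²+p²) term gives a log and an atan.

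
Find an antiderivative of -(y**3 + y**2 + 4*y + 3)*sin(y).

y**3*cos(y) - 3*y**2*sin(y) + y**2*cos(y) - 2*y*sin(y) - 2*y*cos(y) + 2*sin(y) + cos(y) + C

Use integration by parts with u = y**3 + y**2 + 4*y + 3, dv = -sin(y) dy, so v = cos(y).
Apply parts 3 times (tabular method): alternate signs, differentiate u down to 0, integrate dv up.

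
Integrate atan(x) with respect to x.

Use integration by parts with u = arctan(x), dv = dx.
Then du = 1/(x**2 + 1) dx.

x*atan(x) - log(x**2 + 1)/2 + C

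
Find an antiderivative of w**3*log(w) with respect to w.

Use integration by parts with u = log(w), dv = w**3 dw.
Then du = 1/w dw and v = w**4/4.

w**4*log(w)/4 - w**4/16 + C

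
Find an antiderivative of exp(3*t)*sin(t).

Let I denote the integral. Integrate by parts with u = sin(t), dv = exp(3*t) dt, so v = exp(3*t)/3: I = exp(3*t)*sin(t)/3 − (1/3)·∫ exp(3*t)*cos(t) dt.
Apply parts again with u = cos(t), dv = exp(3*t) dt: ∫ exp(3*t)*cos(t) dt = exp(3*t)*cos(t)/3 + (1/3)·I. Substituting back brings back I: I = exp(3*t)*sin(t)/3 - exp(3*t)*cos(t)/9 − (1/9)·I.
Solving for I: (1 + 1/9)·I equals the remaining terms, so I = (9/10)·(exp(3*t)*sin(t)/3 - exp(3*t)*cos(t)/9).

3*exp(3*t)*sin(t)/10 - exp(3*t)*cos(t)/10 + C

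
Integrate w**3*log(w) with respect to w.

w**4*log(w)/4 - w**4/16 + C

Use integration by parts with u = log(w), dv = w**3 dw.
Then du = 1/w dw and v = w**4/4.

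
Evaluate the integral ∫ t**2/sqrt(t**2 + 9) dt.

Substitute t = 3·tan(θ), so dt = 3·sec(θ)^2 dθ and the radical becomes sqrt(t**2 + 9) = 3·sec(θ) by the Pythagorean identity.
Integrate the resulting trig expression in θ, then back-substitute tan(θ) = t/3, sec(θ) = sqrt(t**2 + 9)/3 (absorbing any constant into C).

t*sqrt(t**2 + 9)/2 - 9*log(t + sqrt(t**2 + 9))/2 + C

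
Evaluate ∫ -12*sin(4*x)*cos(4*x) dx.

-3*sin(4*x)**2/2 + C

Let u = sin(4*x), so du = (4*cos(4*x)) dx.
Rewriting, the integral becomes -3·∫ u^1 du = -3·u^2/2.
Substituting back, u = sin(4*x).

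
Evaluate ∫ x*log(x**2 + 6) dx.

x**2*log(x**2 + 6)/2 - x**2/2 + 3*log(x**2 + 6) + C

Let u = x**2 + 6, so du = (2*x) dx.
The integral becomes (1/2)·∫ log(u) du; integrate by parts with u′=log(u), dv′=du.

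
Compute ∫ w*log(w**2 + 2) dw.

Let u = w**2 + 2, so du = (2*w) dw.
The integral becomes (1/2)·∫ log(u) du; integrate by parts with u′=log(u), dv′=du.

w**2*log(w**2 + 2)/2 - w**2/2 + log(w**2 + 2) + C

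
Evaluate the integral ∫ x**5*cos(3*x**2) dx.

x**4*sin(3*x**2)/6 + x**2*cos(3*x**2)/9 - sin(3*x**2)/27 + C

Let u = x², du = 2x dx; rewrite as (1/2)∫ u^2·cos(3u) du.
Now integrate by parts 2 times.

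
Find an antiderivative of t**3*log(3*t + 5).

t**4*log(3*t + 5)/4 - t**4/16 + 5*t**3/36 - 25*t**2/72 + 125*t/108 - 625*log(3*t + 5)/324 + C

Use integration by parts with u = log(3*t + 5), dv = t**3 dt.
Then du = 3/(3*t + 5) dt and v = t**4/4.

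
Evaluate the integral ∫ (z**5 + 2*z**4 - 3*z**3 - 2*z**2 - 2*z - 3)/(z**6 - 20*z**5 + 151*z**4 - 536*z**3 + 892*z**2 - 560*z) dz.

3*log(z)/560 + 4093*log(z - 7)/210 - 3937*log(z - 5)/90 + 1301*log(z - 4)/48 - 167*log(z - 2)/90 + 5/(12*z - 24) + C

Factor the denominator: z*(z - 7)*(z - 5)*(z - 4)*(z - 2)**2.
Partial-fraction decomposition: -167/(90*(z - 2)) - 5/(12*(z - 2)**2) + 1301/(48*(z - 4)) - 3937/(90*(z - 5)) + 4093/(210*(z - 7)) + 3/(560*z).
Integrate each term; A/(z−a) gives A·log|z−a|; A/(z−a)² gives −A/(z−a).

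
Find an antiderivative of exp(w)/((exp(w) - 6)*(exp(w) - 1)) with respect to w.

Let u = e^w, du = e^w dw.
The integral becomes ∫ du/((u-1)(u-6)); decompose into partial fractions.

log(exp(w) - 6)/5 - log(exp(w) - 1)/5 + C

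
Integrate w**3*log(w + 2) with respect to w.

Use integration by parts with u = log(w + 2), dv = w**3 dw.
Then du = 1/(w + 2) dw and v = w**4/4.

w**4*log(w + 2)/4 - w**4/16 + w**3/6 - w**2/2 + 2*w - 4*log(w + 2) + C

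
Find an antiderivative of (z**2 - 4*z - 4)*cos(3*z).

z**2*sin(3*z)/3 - 4*z*sin(3*z)/3 + 2*z*cos(3*z)/9 - 38*sin(3*z)/27 - 4*cos(3*z)/9 + C

Use integration by parts with u = z**2 - 4*z - 4, dv = cos(3*z) dz, so v = sin(3*z)/3.
Apply parts 2 times (tabular method): alternate signs, differentiate u down to 0, integrate dv up.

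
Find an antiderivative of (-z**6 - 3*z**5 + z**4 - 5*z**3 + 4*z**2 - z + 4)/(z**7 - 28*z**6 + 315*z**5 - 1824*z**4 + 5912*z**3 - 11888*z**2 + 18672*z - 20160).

Factor the denominator: (z - 7)*(z - 6)**2*(z - 5)*(z - 4)*(z**2 + 4).
Partial-fraction decomposition: -(3417*z + 3832)/(614800*(z**2 + 4)) - 448/(15*(z - 4)) + 24901/(58*(z - 5)) + 50121/(400*(z - 6)) + 34813/(40*(z - 6)**2) - 167191/(318*(z - 7)).
Integrate each term; A/(z−a) gives A·log|z−a|; the (Bz+D)/(z²+p²) term gives a log and an atan.

-167191*log(z - 7)/318 + 50121*log(z - 6)/400 + 24901*log(z - 5)/58 - 448*log(z - 4)/15 - 3417*log(z**2 + 4)/1229600 - 479*atan(z/2)/153700 - 34813/(40*z - 240) + C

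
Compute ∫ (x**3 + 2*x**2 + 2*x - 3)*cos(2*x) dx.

Use integration by parts with u = x**3 + 2*x**2 + 2*x - 3, dv = cos(2*x) dx, so v = sin(2*x)/2.
Apply parts 3 times (tabular method): alternate signs, differentiate u down to 0, integrate dv up.

x**3*sin(2*x)/2 + x**2*sin(2*x) + 3*x**2*cos(2*x)/4 + x*sin(2*x)/4 + x*cos(2*x) - 2*sin(2*x) + cos(2*x)/8 + C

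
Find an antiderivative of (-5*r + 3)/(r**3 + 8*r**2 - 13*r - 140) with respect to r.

-17*log(r - 4)/99 - 14*log(r + 5)/9 + 19*log(r + 7)/11 + C

Factor the denominator: (r - 4)*(r + 5)*(r + 7).
Partial-fraction decomposition: 19/(11*(r + 7)) - 14/(9*(r + 5)) - 17/(99*(r - 4)).
Integrate each term: A/(r−a) contributes A·log|r−a|.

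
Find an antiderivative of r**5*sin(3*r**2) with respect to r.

Let u = r², du = 2r dr; rewrite as (1/2)∫ u^2·sin(3u) du.
Now integrate by parts 2 times.

-r**4*cos(3*r**2)/6 + r**2*sin(3*r**2)/9 + cos(3*r**2)/27 + C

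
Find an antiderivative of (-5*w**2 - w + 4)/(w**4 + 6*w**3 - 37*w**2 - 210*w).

Factor the denominator: w*(w - 6)*(w + 5)*(w + 7).
Partial-fraction decomposition: 9/(7*(w + 7)) - 58/(55*(w + 5)) - 7/(33*(w - 6)) - 2/(105*w).
Integrate each term: A/(w−a) contributes A·log|w−a|.

-2*log(w)/105 - 7*log(w - 6)/33 - 58*log(w + 5)/55 + 9*log(w + 7)/7 + C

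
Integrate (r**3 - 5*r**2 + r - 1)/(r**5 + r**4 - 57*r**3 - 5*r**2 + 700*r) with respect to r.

Factor the denominator: r*(r - 5)**2*(r + 4)*(r + 7).
Partial-fraction decomposition: -149/(756*(r + 7)) + 149/(972*(r + 4)) + 1099/(24300*(r - 5)) + 1/(135*(r - 5)**2) - 1/(700*r).
Integrate each term; A/(r−a) gives A·log|r−a|; A/(r−a)² gives −A/(r−a).

-log(r)/700 + 1099*log(r - 5)/24300 + 149*log(r + 4)/972 - 149*log(r + 7)/756 - 1/(135*r - 675) + C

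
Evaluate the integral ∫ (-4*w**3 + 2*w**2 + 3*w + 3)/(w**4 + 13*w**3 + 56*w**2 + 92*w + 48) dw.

2*log(w + 1)/5 - 37*log(w + 2)/8 + 93*log(w + 4)/4 - 921*log(w + 6)/40 + C

Factor the denominator: (w + 1)*(w + 2)*(w + 4)*(w + 6).
Partial-fraction decomposition: -921/(40*(w + 6)) + 93/(4*(w + 4)) - 37/(8*(w + 2)) + 2/(5*(w + 1)).
Integrate each term: A/(w−a) contributes A·log|w−a|.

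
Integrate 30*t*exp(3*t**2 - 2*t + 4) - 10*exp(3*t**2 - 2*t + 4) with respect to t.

Let u = 3*t**2 - 2*t + 4, so du = (6*t - 2) dt.
Rewriting, the integral becomes 5·∫ e^u du = 5·e^u.
Substituting back, u = 3*t**2 - 2*t + 4.

5*exp(3*t**2 - 2*t + 4) + C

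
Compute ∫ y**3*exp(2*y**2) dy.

Let u = y², du = 2y dy; rewrite as (1/2)∫ u^1·exp(2u) du.
Now integrate by parts 1 time.

(2*y**2 - 1)*exp(2*y**2)/8 + C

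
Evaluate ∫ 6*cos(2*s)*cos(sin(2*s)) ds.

Let u = sin(2*s), so du = (2*cos(2*s)) ds.
Rewriting, the integral becomes 3·∫ cos(u) du = 3·sin(u).
Substituting back, u = sin(2*s).

3*sin(sin(2*s)) + C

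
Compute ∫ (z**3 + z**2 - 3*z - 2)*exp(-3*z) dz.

(-9*z**3 - 18*z**2 + 15*z + 23)*exp(-3*z)/27 + C

Use integration by parts with u = z**3 + z**2 - 3*z - 2, dv = exp(-3*z) dz, so v = -exp(-3*z)/3.
Apply parts 3 times (tabular method): alternate signs, differentiate u down to 0, integrate dv up.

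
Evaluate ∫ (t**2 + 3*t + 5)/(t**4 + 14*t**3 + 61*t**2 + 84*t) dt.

5*log(t)/84 - 5*log(t + 3)/12 + 3*log(t + 4)/4 - 11*log(t + 7)/28 + C

Factor the denominator: t*(t + 3)*(t + 4)*(t + 7).
Partial-fraction decomposition: -11/(28*(t + 7)) + 3/(4*(t + 4)) - 5/(12*(t + 3)) + 5/(84*t).
Integrate each term: A/(t−a) contributes A·log|t−a|.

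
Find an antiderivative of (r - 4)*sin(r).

-r*cos(r) + sin(r) + 4*cos(r) + C

Use integration by parts with u = r - 4, dv = sin(r) dr, so v = -cos(r).
Apply parts 1 times (tabular method): alternate signs, differentiate u down to 0, integrate dv up.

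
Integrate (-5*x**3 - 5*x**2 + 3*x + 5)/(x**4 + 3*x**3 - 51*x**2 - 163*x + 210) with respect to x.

-967*log(x - 7)/468 + log(x - 1)/126 + 245*log(x + 5)/36 - 887*log(x + 6)/91 + C

Factor the denominator: (x - 7)*(x - 1)*(x + 5)*(x + 6).
Partial-fraction decomposition: -887/(91*(x + 6)) + 245/(36*(x + 5)) + 1/(126*(x - 1)) - 967/(468*(x - 7)).
Integrate each term: A/(x−a) contributes A·log|x−a|.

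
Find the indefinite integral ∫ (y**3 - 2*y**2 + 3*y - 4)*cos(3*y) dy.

Use integration by parts with u = y**3 - 2*y**2 + 3*y - 4, dv = cos(3*y) dy, so v = sin(3*y)/3.
Apply parts 3 times (tabular method): alternate signs, differentiate u down to 0, integrate dv up.

y**3*sin(3*y)/3 - 2*y**2*sin(3*y)/3 + y**2*cos(3*y)/3 + 7*y*sin(3*y)/9 - 4*y*cos(3*y)/9 - 32*sin(3*y)/27 + 7*cos(3*y)/27 + C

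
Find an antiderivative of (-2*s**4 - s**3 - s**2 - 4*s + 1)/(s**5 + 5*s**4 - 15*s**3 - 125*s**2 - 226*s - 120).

-473*log(s - 5)/1008 - log(s + 1)/12 - 19*log(s + 2)/14 + 131*log(s + 3)/16 - 149*log(s + 4)/18 + C

Factor the denominator: (s - 5)*(s + 1)*(s + 2)*(s + 3)*(s + 4).
Partial-fraction decomposition: -149/(18*(s + 4)) + 131/(16*(s + 3)) - 19/(14*(s + 2)) - 1/(12*(s + 1)) - 473/(1008*(s - 5)).
Integrate each term: A/(s−a) contributes A·log|s−a|.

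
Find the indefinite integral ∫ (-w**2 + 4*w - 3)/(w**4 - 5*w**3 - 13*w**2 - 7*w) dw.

Factor the denominator: w*(w - 7)*(w + 1)**2.
Partial-fraction decomposition: -3/(8*(w + 1)) - 1/(w + 1)**2 - 3/(56*(w - 7)) + 3/(7*w).
Integrate each term; A/(w−a) gives A·log|w−a|; A/(w−a)² gives −A/(w−a).

3*log(w)/7 - 3*log(w - 7)/56 - 3*log(w + 1)/8 + 1/(w + 1) + C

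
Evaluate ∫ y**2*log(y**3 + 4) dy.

Let u = y**3 + 4, so du = (3*y**2) dy.
The integral becomes (1/3)·∫ log(u) du; integrate by parts with u′=log(u), dv′=du.

y**3*log(y**3 + 4)/3 - y**3/3 + 4*log(y**3 + 4)/3 + C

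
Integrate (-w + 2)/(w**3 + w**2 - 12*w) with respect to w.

-log(w)/6 - log(w - 3)/21 + 3*log(w + 4)/14 + C

Factor the denominator: w*(w - 3)*(w + 4).
Partial-fraction decomposition: 3/(14*(w + 4)) - 1/(21*(w - 3)) - 1/(6*w).
Integrate each term: A/(w−a) contributes A·log|w−a|.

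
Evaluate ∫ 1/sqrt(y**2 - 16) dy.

Substitute y = 4·sec(θ), so dy = 4·sec(θ)*tan(θ) dθ and the radical becomes sqrt(y**2 - 16) = 4·tan(θ) by the Pythagorean identity.
Integrate the resulting trig expression in θ, then back-substitute sec(θ) = y/4, tan(θ) = sqrt(y**2 - 16)/4 (absorbing any constant into C).

log(y + sqrt(y**2 - 16)) + C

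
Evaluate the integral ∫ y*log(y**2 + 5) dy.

Let u = y**2 + 5, so du = (2*y) dy.
The integral becomes (1/2)·∫ log(u) du; integrate by parts with u′=log(u), dv′=du.

y**2*log(y**2 + 5)/2 - y**2/2 + 5*log(y**2 + 5)/2 + C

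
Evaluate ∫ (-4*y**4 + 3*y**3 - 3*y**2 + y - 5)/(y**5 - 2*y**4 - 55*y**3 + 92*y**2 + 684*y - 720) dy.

Factor the denominator: (y - 6)*(y - 5)*(y - 1)*(y + 4)*(y + 6).
Partial-fraction decomposition: -541/(168*(y + 6)) + 1273/(900*(y + 4)) - 2/(175*(y - 1)) + 50/(9*(y - 5)) - 4643/(600*(y - 6)).
Integrate each term: A/(y−a) contributes A·log|y−a|.

-4643*log(y - 6)/600 + 50*log(y - 5)/9 - 2*log(y - 1)/175 + 1273*log(y + 4)/900 - 541*log(y + 6)/168 + C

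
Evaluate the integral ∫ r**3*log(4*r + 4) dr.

Use integration by parts with u = log(4*r + 4), dv = r**3 dr.
Then du = 4/(4*r + 4) dr and v = r**4/4.

r**4*log(4*r + 4)/4 - r**4/16 + r**3/12 - r**2/8 + r/4 - log(r + 1)/4 + C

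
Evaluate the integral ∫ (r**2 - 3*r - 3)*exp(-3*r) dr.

(-9*r**2 + 21*r + 34)*exp(-3*r)/27 + C

Use integration by parts with u = r**2 - 3*r - 3, dv = exp(-3*r) dr, so v = -exp(-3*r)/3.
Apply parts 2 times (tabular method): alternate signs, differentiate u down to 0, integrate dv up.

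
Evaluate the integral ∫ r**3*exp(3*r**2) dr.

(3*r**2 - 1)*exp(3*r**2)/18 + C

Let u = r², du = 2r dr; rewrite as (1/2)∫ u^1·exp(3u) du.
Now integrate by parts 1 time.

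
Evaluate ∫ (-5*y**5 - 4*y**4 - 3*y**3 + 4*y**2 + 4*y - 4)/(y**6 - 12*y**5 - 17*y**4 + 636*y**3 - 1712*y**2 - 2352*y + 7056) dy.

-47224*log(y - 7)/315 + 1574137*log(y - 6)/10816 + 19*log(y - 2)/240 + 31*log(y + 2)/2880 - 12604*log(y + 7)/17745 - 11137/(104*y - 624) + C

Factor the denominator: (y - 7)*(y - 6)**2*(y - 2)*(y + 2)*(y + 7).
Partial-fraction decomposition: -12604/(17745*(y + 7)) + 31/(2880*(y + 2)) + 19/(240*(y - 2)) + 1574137/(10816*(y - 6)) + 11137/(104*(y - 6)**2) - 47224/(315*(y - 7)).
Integrate each term; A/(y−a) gives A·log|y−a|; A/(y−a)² gives −A/(y−a).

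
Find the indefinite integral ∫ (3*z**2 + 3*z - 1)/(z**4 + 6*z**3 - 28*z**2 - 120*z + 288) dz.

Factor the denominator: (z - 4)*(z - 2)*(z + 6)**2.
Partial-fraction decomposition: -519/(3200*(z + 6)) + 89/(80*(z + 6)**2) - 17/(128*(z - 2)) + 59/(200*(z - 4)).
Integrate each term; A/(z−a) gives A·log|z−a|; A/(z−a)² gives −A/(z−a).

59*log(z - 4)/200 - 17*log(z - 2)/128 - 519*log(z + 6)/3200 - 89/(80*z + 480) + C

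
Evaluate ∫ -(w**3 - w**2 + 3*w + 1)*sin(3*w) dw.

Use integration by parts with u = w**3 - w**2 + 3*w + 1, dv = -sin(3*w) dw, so v = cos(3*w)/3.
Apply parts 3 times (tabular method): alternate signs, differentiate u down to 0, integrate dv up.

w**3*cos(3*w)/3 - w**2*sin(3*w)/3 - w**2*cos(3*w)/3 + 2*w*sin(3*w)/9 + 7*w*cos(3*w)/9 - 7*sin(3*w)/27 + 11*cos(3*w)/27 + C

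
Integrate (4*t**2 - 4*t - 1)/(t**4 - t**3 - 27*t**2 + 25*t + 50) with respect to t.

79*log(t - 5)/180 - log(t - 2)/9 + 7*log(t + 1)/72 - 17*log(t + 5)/40 + C

Factor the denominator: (t - 5)*(t - 2)*(t + 1)*(t + 5).
Partial-fraction decomposition: -17/(40*(t + 5)) + 7/(72*(t + 1)) - 1/(9*(t - 2)) + 79/(180*(t - 5)).
Integrate each term: A/(t−a) contributes A·log|t−a|.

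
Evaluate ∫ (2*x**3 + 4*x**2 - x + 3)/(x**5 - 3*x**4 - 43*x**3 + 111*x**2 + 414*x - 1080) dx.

191*log(x - 6)/330 - 2321*log(x - 3)/4704 + 57*log(x + 4)/490 - 71*log(x + 5)/352 + 15/(28*x - 84) + C

Factor the denominator: (x - 6)*(x - 3)**2*(x + 4)*(x + 5).
Partial-fraction decomposition: -71/(352*(x + 5)) + 57/(490*(x + 4)) - 2321/(4704*(x - 3)) - 15/(28*(x - 3)**2) + 191/(330*(x - 6)).
Integrate each term; A/(x−a) gives A·log|x−a|; A/(x−a)² gives −A/(x−a).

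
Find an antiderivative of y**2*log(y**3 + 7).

Let u = y**3 + 7, so du = (3*y**2) dy.
The integral becomes (1/3)·∫ log(u) du; integrate by parts with u′=log(u), dv′=du.

y**3*log(y**3 + 7)/3 - y**3/3 + 7*log(y**3 + 7)/3 + C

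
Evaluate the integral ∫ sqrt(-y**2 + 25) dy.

y*sqrt(-y**2 + 25)/2 + 25*asin(y/5)/2 + C

Substitute y = 5·sin(θ), so dy = 5·cos(θ) dθ and the radical becomes sqrt(-y**2 + 25) = 5·cos(θ) by the Pythagorean identity.
Integrate the resulting trig expression in θ, then back-substitute θ = asin(y/5), sin(θ) = y/5, cos(θ) = sqrt(-y**2 + 25)/5 (absorbing any constant into C).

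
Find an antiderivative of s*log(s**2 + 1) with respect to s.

s**2*log(s**2 + 1)/2 - s**2/2 + log(s**2 + 1)/2 + C

Let u = s**2 + 1, so du = (2*s) ds.
The integral becomes (1/2)·∫ log(u) du; integrate by parts with u′=log(u), dv′=du.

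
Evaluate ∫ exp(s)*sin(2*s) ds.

exp(s)*sin(2*s)/5 - 2*exp(s)*cos(2*s)/5 + C

Let I denote the integral. Integrate by parts with u = sin(2*s), dv = exp(s) ds, so v = exp(s): I = exp(s)*sin(2*s) − 2·∫ exp(s)*cos(2*s) ds.
Apply parts again with u = cos(2*s), dv = exp(s) ds: ∫ exp(s)*cos(2*s) ds = exp(s)*cos(2*s) + 2·I. Substituting back brings back I: I = exp(s)*sin(2*s) - 2*exp(s)*cos(2*s) − 4·I.
Solving for I: (1 + 4)·I equals the remaining terms, so I = (1/5)·(exp(s)*sin(2*s) - 2*exp(s)*cos(2*s)).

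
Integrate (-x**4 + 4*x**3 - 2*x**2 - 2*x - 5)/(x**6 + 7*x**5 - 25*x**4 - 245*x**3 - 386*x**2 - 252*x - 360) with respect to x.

-521*log(x - 6)/39072 + 19*log(x + 2)/160 - 15*log(x + 5)/11 + 2225*log(x + 6)/1776 + log(x**2 + 1)/370 + 3*atan(x)/185 + C

Factor the denominator: (x - 6)*(x + 2)*(x + 5)*(x + 6)*(x**2 + 1).
Partial-fraction decomposition: (x + 3)/(185*(x**2 + 1)) + 2225/(1776*(x + 6)) - 15/(11*(x + 5)) + 19/(160*(x + 2)) - 521/(39072*(x - 6)).
Integrate each term; A/(x−a) gives A·log|x−a|; the (Bx+D)/(x²+p²) term gives a log and an atan.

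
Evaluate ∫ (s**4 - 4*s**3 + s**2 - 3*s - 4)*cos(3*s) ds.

s**4*sin(3*s)/3 - 4*s**3*sin(3*s)/3 + 4*s**3*cos(3*s)/9 - s**2*sin(3*s)/9 - 4*s**2*cos(3*s)/3 - s*sin(3*s)/9 - 2*s*cos(3*s)/27 - 106*sin(3*s)/81 - cos(3*s)/27 + C

Use integration by parts with u = s**4 - 4*s**3 + s**2 - 3*s - 4, dv = cos(3*s) ds, so v = sin(3*s)/3.
Apply parts 4 times (tabular method): alternate signs, differentiate u down to 0, integrate dv up.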